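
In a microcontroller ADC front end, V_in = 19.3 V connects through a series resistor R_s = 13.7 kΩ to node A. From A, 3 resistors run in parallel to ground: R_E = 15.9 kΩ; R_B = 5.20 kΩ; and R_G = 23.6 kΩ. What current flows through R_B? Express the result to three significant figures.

Parallel bank: R_p = 1/(1/15.9 + 1/5.20 + 1/23.6) = 3.361 kΩ.
V_A by voltage divider: V_A = 19.3 × 3.361/(13.7 + 3.361) = 3.802 V.
I(R_B) = V_A / R_B = 3.802/5.20 = 0.7311 mA.
(Equivalently: I_total = 1.131 mA, then current-divider fraction G_k/ΣG = 0.6463.)

I ≈ 0.731 mA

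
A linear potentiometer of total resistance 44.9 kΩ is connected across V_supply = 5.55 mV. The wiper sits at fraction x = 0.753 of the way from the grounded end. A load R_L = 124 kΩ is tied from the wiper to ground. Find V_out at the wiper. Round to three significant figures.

V_out ≈ 3.92 mV

The pot divides into 11.09 kΩ above the wiper and 33.81 kΩ below.
R_L loads the lower segment: effective lower R = 26.57 kΩ.
Then V_out = V_supply · 26.57/(11.09 + 26.57) = 3.915 mV.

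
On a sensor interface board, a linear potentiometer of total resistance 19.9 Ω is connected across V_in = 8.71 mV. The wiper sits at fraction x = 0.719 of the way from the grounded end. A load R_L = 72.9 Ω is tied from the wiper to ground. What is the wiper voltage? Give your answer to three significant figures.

V_out ≈ 5.94 mV

Split the track: R_lower = x·R_p = 14.31 Ω, R_upper = (1−x)·R_p = 5.592 Ω.
Lower segment in parallel with the load: 14.31 ‖ 72.9 = 11.96 Ω.
V_out = 8.71 × 11.96/(5.592 + 11.96) = 5.935 mV.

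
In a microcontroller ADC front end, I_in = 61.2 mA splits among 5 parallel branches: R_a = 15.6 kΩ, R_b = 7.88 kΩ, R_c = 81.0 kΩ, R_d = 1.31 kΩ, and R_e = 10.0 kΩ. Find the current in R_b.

I ≈ 7.28 mA

ΣG = 1/15.6 + 1/7.88 + 1/81.0 + 1/1.31 + 1/10.0 = 1.067.
Current divider: I(R_b) = I_in · G_k/ΣG = 61.2 × (0.1269/1.067) = 61.2 × 0.1190 = 7.281 mA.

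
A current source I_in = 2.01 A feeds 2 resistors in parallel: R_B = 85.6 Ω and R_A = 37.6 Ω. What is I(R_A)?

With just two branches, the current splits inversely with resistance.
I(R_A) = 2.01 × 85.6/(85.6 + 37.6) = 2.01 × 0.6948 = 1.397 A.

I ≈ 1.40 A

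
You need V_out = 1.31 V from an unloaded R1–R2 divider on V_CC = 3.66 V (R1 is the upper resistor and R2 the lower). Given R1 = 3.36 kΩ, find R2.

R2 ≈ 1.87 kΩ

The divider ratio is R2/(R1+R2) = 1.31/3.66 = 0.3579.
Rearranging, R2 = R1·k/(1−k) = 3.36 × 0.5574 = 1.873 kΩ.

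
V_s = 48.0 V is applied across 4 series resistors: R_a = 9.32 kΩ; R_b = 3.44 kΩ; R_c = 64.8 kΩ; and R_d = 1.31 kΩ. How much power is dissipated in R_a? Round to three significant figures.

Series current I = V_s/ΣR = 48.0/78.87 = 0.6086 mA.
P(R_a) = I²·R_a = (0.6086)² × 9.32 = 3.452 mW.

P ≈ 3.45 mW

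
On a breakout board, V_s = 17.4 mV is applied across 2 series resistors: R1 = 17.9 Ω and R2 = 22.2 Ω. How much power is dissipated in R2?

P ≈ 4.18 µW

The common current is I = 17.4/40.10 = 0.4339 mA.
V(R2) = I·R = 9.633 mV; P = V·I = 9.633 × 0.4339 = 4.180 µW.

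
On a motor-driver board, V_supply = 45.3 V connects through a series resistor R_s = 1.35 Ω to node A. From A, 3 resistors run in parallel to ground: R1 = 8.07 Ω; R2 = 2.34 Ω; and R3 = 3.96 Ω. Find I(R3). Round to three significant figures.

Parallel bank: R_p = 1/(1/8.07 + 1/2.34 + 1/3.96) = 1.244 Ω.
Node voltage V_A = V_supply · R_p/(R_s + R_p) = 45.3 × 0.4796 = 21.73 V.
I(R3) = V_A / R3 = 21.73/3.96 = 5.486 A.

I ≈ 5.49 A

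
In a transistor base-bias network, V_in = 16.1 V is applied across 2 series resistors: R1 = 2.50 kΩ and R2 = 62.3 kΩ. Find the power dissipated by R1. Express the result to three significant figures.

P ≈ 0.154 mW

The common current is I = 16.1/64.80 = 0.2485 mA.
V(R1) = I·R = 0.6211 V; P = V·I = 0.6211 × 0.2485 = 0.1543 mW.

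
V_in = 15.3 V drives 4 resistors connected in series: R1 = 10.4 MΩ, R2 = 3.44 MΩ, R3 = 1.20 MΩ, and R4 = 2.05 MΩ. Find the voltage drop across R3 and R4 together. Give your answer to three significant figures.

V ≈ 2.91 V

Series total: ΣR = 10.4 + 3.44 + 1.20 + 2.05 = 17.09 MΩ.
R_{R3..R4} = 1.20 + 2.05 = 3.250 MΩ.
V = V_in · R/ΣR = 15.3 × 0.1902 = 2.910 V.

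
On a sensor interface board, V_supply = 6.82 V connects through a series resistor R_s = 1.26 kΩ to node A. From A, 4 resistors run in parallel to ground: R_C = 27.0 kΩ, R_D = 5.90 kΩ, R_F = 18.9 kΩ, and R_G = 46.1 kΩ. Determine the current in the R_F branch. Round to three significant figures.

Combine the parallel branches: R_p = (1/27.0 + 1/5.90 + 1/18.9 + 1/46.1)⁻¹ = 3.557 kΩ.
V_A by voltage divider: V_A = 6.82 × 3.557/(1.26 + 3.557) = 5.036 V.
I(R_F) = V_A / R_F = 5.036/18.9 = 0.2665 mA.

I ≈ 0.266 mA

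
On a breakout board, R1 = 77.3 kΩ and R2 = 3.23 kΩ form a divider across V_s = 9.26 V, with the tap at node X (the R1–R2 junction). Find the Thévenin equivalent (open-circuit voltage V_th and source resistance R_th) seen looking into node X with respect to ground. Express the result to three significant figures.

Open-circuit (no load on X): V_th = V_s · R2/(R1 + R2) = 9.26 × 3.23/(77.30 + 3.23) = 0.3714 V.
Zeroing V_s shorts the top of R1 to ground, so R_th = R1 ‖ R2 = 3.100 kΩ.

V_th ≈ 0.371 V, R_th ≈ 3.10 kΩ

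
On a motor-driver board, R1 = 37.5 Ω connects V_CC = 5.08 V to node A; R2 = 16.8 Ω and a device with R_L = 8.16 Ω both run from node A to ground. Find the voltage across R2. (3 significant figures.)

R2 ‖ R_L = (16.8 × 8.16)/(16.8 + 8.16) = 5.492 Ω.
Voltage divider with the loaded lower leg: V_out = 5.08 × 5.492/(37.5 + 5.492) = 5.08 × 0.1278 = 0.6490 V.
(Unloaded it would be 1.57 V; the load pulls it down.)

V_out ≈ 0.649 V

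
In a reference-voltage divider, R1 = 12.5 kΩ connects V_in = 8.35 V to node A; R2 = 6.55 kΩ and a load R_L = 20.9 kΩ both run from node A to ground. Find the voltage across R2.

V_out ≈ 2.38 V

R2 ‖ R_L = (6.55 × 20.9)/(6.55 + 20.9) = 4.987 kΩ.
Now apply the divider: V_out = 8.35 × 0.2852 = 2.381 V.
(Unloaded it would be 2.87 V; the load pulls it down.)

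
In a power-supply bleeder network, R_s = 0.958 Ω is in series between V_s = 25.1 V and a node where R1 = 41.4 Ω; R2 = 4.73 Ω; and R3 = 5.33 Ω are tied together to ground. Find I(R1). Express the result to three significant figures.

I ≈ 0.431 A

Equivalent of the parallel group: R_p = 2.363 Ω.
Node voltage V_A = V_s · R_p/(R_s + R_p) = 25.1 × 0.7115 = 17.86 V.
I(R1) = V_A / R1 = 17.86/41.4 = 0.4314 A.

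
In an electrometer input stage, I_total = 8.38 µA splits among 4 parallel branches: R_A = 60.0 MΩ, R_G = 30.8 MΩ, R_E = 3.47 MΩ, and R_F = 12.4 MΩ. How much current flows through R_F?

ΣG = 1/60.0 + 1/30.8 + 1/3.47 + 1/12.4 = 0.4180.
By the current-divider rule, I = I_total · G_k/ΣG = 8.38 × 0.1929 = 1.617 µA.

I ≈ 1.62 µA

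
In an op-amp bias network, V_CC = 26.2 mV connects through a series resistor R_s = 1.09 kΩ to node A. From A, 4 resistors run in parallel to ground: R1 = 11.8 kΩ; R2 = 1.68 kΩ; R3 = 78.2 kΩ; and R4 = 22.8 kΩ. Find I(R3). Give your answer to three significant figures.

I ≈ 0.186 µA

Parallel bank: R_p = 1/(1/11.8 + 1/1.68 + 1/78.2 + 1/22.8) = 1.358 kΩ.
Node voltage V_A = V_CC · R_p/(R_s + R_p) = 26.2 × 0.5547 = 14.53 mV.
I(R3) = V_A / R3 = 14.53/78.2 = 0.1858 µA.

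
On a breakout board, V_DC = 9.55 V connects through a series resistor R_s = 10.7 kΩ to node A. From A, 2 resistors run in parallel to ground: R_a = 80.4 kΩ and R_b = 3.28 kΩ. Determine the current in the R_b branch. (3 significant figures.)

I ≈ 0.662 mA

Equivalent of the parallel group: R_p = 3.151 kΩ.
V_A by voltage divider: V_A = 9.55 × 3.151/(10.7 + 3.151) = 2.173 V.
I(R_b) = V_A / R_b = 2.173/3.28 = 0.6624 mA.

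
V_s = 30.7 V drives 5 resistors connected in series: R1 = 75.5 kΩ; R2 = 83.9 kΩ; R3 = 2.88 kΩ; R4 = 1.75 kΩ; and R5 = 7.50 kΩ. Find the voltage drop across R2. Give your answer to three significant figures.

ΣR = 75.5 + 83.9 + 2.88 + 1.75 + 7.50 = 171.5 kΩ.
Voltage divider: V = V_s · (83.90 / 171.5) = 30.7 × 0.4891 = 15.02 V.

V ≈ 15.0 V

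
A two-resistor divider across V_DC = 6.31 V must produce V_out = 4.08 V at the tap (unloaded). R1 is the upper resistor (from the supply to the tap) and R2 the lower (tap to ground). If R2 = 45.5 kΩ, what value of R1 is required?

R1 ≈ 24.9 kΩ

V_out/V_DC = R2/(R1+R2) = 0.6466.
R1 = R2·(1/k − 1) = 45.5 × 0.5466 = 24.87 kΩ.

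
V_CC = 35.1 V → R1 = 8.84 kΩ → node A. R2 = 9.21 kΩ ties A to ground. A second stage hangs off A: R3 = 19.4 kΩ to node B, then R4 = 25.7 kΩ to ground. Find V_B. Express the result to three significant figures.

The second stage (R3 + R4 = 45.10 kΩ) loads node A in parallel with R2.
Effective lower resistance at A: R2 ‖ 45.10 = 7.648 kΩ.
V_A = 35.1 × 7.648/(8.84 + 7.648) = 16.28 V.
Then the unloaded second divider: V_B = V_A × R4/(R3+R4) = 16.28 × 0.5698 = 9.278 V.

V_B ≈ 9.28 V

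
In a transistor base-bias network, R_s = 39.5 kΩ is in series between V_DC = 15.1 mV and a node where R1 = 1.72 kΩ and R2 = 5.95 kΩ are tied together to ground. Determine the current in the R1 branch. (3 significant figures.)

Parallel bank: R_p = 1/(1/1.72 + 1/5.95) = 1.334 kΩ.
V_A by voltage divider: V_A = 15.1 × 1.334/(39.5 + 1.334) = 0.4934 mV.
I(R1) = V_A / R1 = 0.4934/1.72 = 0.2869 µA.

I ≈ 0.287 µA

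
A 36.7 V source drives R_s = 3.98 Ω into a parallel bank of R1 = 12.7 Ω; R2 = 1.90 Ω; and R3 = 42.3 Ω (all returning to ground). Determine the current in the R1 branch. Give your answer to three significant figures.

Parallel bank: R_p = 1/(1/12.7 + 1/1.90 + 1/42.3) = 1.591 Ω.
V_A = 36.7 × 1.591/5.571 = 10.48 V.
I(R1) = V_A / R1 = 10.48/12.7 = 0.8251 A.

I ≈ 0.825 A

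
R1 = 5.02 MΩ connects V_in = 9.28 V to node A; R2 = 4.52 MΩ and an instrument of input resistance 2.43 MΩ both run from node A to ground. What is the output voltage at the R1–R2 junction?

V_out ≈ 2.22 V

The load sits in parallel with R2, giving an effective lower resistance R2' = R2·R_L/(R2+R_L) = 1.580 MΩ.
Then V_out = V_in · R2'/(R1 + R2') = 9.28 × 1.580/6.600 = 2.222 V.
(Unloaded it would be 4.40 V; the load pulls it down.)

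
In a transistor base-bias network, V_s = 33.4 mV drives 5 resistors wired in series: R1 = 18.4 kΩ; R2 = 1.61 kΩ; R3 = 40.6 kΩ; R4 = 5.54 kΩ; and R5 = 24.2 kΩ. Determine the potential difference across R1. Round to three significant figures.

V ≈ 6.80 mV

ΣR = 18.4 + 1.61 + 40.6 + 5.54 + 24.2 = 90.35 kΩ.
By the voltage-divider rule, V = 33.4 × 18.40/90.35 = 6.802 mV.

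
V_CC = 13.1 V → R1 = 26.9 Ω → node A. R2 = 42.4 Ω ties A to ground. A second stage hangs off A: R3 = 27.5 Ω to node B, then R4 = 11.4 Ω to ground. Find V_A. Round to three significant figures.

V_A ≈ 5.63 V

Node A sees R2 in parallel with the series input of stage 2, R3 + R4 = 38.90 Ω.
Effective lower resistance at A: R2 ‖ 38.90 = 20.29 Ω.
So V_A = 13.1 × 0.4299 = 5.632 V.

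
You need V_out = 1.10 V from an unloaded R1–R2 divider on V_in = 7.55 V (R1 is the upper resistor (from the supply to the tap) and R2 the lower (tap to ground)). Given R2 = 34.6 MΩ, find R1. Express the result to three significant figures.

V_out/V_in = R2/(R1+R2) = 0.1457.
So R1 = R2 · (V_in/V_out − 1) = 34.6 × (7.55/1.10 − 1) = 34.6 × 5.864 = 202.9 MΩ.

R1 ≈ 203 MΩ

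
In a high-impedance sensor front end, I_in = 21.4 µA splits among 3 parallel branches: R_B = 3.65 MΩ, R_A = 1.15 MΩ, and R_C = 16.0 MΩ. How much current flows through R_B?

I ≈ 4.86 µA

ΣG = 1/3.65 + 1/1.15 + 1/16.0 = 1.206.
By the current-divider rule, I = I_in · G_k/ΣG = 21.4 × 0.2272 = 4.861 µA.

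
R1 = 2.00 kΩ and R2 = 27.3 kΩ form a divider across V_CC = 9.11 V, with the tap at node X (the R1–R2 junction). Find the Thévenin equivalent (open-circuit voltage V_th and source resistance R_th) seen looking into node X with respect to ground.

V_th ≈ 8.49 V, R_th ≈ 1.86 kΩ

V_th is the unloaded tap voltage: V_CC · R2/(R1+R2) = 9.11 × 0.9317 = 8.488 V.
Zeroing V_CC shorts the top of R1 to ground, so R_th = R1 ‖ R2 = 1.863 kΩ.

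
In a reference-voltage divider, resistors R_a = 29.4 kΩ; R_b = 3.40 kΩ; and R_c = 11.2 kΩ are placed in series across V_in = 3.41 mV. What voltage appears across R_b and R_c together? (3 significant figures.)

V ≈ 1.13 mV

ΣR = 29.4 + 3.40 + 11.2 = 44.00 kΩ.
R_{R_b..R_c} = 3.40 + 11.2 = 14.60 kΩ.
Voltage divider: V = V_in · (14.60 / 44.00) = 3.41 × 0.3318 = 1.131 mV.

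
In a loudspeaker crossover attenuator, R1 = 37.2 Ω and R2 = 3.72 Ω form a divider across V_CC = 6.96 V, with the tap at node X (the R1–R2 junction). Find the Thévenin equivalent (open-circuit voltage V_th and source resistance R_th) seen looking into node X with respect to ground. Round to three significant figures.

Open-circuit (no load on X): V_th = V_CC · R2/(R1 + R2) = 6.96 × 3.72/(37.20 + 3.72) = 0.6327 V.
Zeroing V_CC shorts the top of R1 to ground, so R_th = R1 ‖ R2 = 3.382 Ω.

V_th ≈ 0.633 V, R_th ≈ 3.38 Ω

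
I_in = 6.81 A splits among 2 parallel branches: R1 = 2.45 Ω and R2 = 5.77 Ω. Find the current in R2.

I ≈ 2.03 A

With just two branches, the current splits inversely with resistance.
So I = 6.81 × 2.45/8.220 = 2.030 A.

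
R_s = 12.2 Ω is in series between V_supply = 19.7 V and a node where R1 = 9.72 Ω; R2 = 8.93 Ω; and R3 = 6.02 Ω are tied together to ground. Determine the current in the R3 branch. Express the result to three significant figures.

Parallel bank: R_p = 1/(1/9.72 + 1/8.93 + 1/6.02) = 2.625 Ω.
V_A = 19.7 × 2.625/14.82 = 3.488 V.
I(R3) = V_A / R3 = 3.488/6.02 = 0.5794 A.
(Equivalently: I_total = 1.329 A, then current-divider fraction G_k/ΣG = 0.4360.)

I ≈ 0.579 A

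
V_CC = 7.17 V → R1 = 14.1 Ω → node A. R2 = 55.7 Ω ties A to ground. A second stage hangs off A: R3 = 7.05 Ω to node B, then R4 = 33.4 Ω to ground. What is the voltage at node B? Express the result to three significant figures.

V_B ≈ 3.70 V

The second stage (R3 + R4 = 40.45 Ω) loads node A in parallel with R2.
R2 ‖ (R3+R4) = 23.43 Ω.
V_A = 7.17 × 23.43/(14.1 + 23.43) = 4.476 V.
Then the unloaded second divider: V_B = V_A × R4/(R3+R4) = 4.476 × 0.8257 = 3.696 V.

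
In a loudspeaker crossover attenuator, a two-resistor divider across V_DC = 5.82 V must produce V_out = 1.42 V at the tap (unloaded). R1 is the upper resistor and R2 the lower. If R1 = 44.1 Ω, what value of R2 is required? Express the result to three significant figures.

Required fraction k = V_out/V_DC = 0.2440.
R2 = R1 · 0.2440/(1 − 0.2440) = 14.23 Ω.

R2 ≈ 14.2 Ω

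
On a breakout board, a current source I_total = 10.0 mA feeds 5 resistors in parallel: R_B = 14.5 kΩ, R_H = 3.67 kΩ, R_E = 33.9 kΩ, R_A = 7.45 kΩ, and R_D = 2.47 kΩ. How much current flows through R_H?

I ≈ 2.99 mA

Total conductance ΣG = 1/14.5 + 1/3.67 + 1/33.9 + 1/7.45 + 1/2.47 = 0.9100 (units of 1/kΩ).
By the current-divider rule, I = I_total · G_k/ΣG = 10.0 × 0.2994 = 2.994 mA.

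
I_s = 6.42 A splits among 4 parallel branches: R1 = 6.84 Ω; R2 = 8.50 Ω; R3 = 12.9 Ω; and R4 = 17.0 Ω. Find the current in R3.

I ≈ 1.24 A

Conductances: ΣG = 1/6.84 + 1/8.50 + 1/12.9 + 1/17.0 = 0.4002 (1/Ω).
By the current-divider rule, I = I_s · G_k/ΣG = 6.42 × 0.1937 = 1.244 A.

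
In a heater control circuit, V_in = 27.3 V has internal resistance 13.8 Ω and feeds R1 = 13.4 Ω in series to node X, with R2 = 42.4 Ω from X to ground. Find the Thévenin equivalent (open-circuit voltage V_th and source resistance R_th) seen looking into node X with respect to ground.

R1' = 13.8 + 13.4 = 27.20 Ω (source resistance + R1).
With X open, the divider is unloaded: V_th = 27.3 × 42.4/69.60 = 16.63 V.
With V_in suppressed (replaced by a short), R_th = R1' ‖ R2 = (27.20 × 42.4)/(27.20 + 42.4) = 16.57 Ω.

V_th ≈ 16.6 V, R_th ≈ 16.6 Ω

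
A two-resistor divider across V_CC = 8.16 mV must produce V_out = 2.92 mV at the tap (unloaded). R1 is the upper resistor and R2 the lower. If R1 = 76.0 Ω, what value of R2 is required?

R2 ≈ 42.4 Ω

Required fraction k = V_out/V_CC = 0.3578.
Rearranging, R2 = R1·k/(1−k) = 76.0 × 0.5573 = 42.35 Ω.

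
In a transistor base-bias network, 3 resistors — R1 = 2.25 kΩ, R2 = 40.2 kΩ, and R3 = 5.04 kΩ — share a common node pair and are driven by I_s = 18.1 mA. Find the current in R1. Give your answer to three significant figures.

I ≈ 12.0 mA

ΣG = 1/2.25 + 1/40.2 + 1/5.04 = 0.6677.
By the current-divider rule, I = I_s · G_k/ΣG = 18.1 × 0.6656 = 12.05 mA.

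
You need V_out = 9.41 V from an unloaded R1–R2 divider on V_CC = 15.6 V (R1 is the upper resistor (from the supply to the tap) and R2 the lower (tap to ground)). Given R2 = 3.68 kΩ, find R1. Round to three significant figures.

R1 ≈ 2.42 kΩ

V_out/V_CC = R2/(R1+R2) = 0.6032.
Rearranging, R1 = R2·(1−k)/k = 3.68 × 0.6578 = 2.421 kΩ.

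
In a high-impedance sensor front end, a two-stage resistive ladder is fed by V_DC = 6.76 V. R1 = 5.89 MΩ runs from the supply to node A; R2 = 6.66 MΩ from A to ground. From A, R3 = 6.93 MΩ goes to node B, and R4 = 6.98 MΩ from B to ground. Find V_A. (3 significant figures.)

V_A ≈ 2.93 V

Looking into the second stage from A: R3 + R4 = 13.91 MΩ appears in parallel with R2.
R2 ‖ (R3+R4) = 4.504 MΩ.
First divider: V_A = V_DC · 4.504/(5.89 + 4.504) = 2.929 V.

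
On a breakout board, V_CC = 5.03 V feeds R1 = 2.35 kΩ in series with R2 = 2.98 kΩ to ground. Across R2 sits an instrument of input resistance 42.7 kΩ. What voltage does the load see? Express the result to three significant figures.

V_out ≈ 2.73 V

The load sits in parallel with R2, giving an effective lower resistance R2' = R2·R_L/(R2+R_L) = 2.786 kΩ.
Then V_out = V_CC · R2'/(R1 + R2') = 5.03 × 2.786/5.136 = 2.728 V.
(Unloaded it would be 2.81 V; the load pulls it down.)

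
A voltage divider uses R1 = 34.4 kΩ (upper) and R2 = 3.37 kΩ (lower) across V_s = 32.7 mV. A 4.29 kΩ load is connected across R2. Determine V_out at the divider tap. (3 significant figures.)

V_out ≈ 1.70 mV

R2 ‖ R_L = (3.37 × 4.29)/(3.37 + 4.29) = 1.887 kΩ.
Now apply the divider: V_out = 32.7 × 0.05201 = 1.701 mV.
(Unloaded it would be 2.92 mV; the load pulls it down.)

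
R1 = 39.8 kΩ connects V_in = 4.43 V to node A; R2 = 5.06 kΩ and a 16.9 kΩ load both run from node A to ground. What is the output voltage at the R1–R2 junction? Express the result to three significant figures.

V_out ≈ 0.395 V

R2 ‖ R_L = (5.06 × 16.9)/(5.06 + 16.9) = 3.894 kΩ.
Now apply the divider: V_out = 4.43 × 0.08912 = 0.3948 V.
(Unloaded it would be 0.500 V; the load pulls it down.)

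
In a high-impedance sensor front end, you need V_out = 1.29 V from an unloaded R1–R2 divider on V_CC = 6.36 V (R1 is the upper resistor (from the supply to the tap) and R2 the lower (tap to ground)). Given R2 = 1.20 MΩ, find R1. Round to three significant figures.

R1 ≈ 4.72 MΩ

V_out/V_CC = R2/(R1+R2) = 0.2028.
Rearranging, R1 = R2·(1−k)/k = 1.20 × 3.930 = 4.716 MΩ.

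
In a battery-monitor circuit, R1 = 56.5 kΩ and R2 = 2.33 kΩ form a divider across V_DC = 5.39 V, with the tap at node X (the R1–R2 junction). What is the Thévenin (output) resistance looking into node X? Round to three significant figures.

R_th ≈ 2.24 kΩ

Zeroing V_DC shorts the top of R1 to ground, so R_th = R1 ‖ R2 = 2.238 kΩ.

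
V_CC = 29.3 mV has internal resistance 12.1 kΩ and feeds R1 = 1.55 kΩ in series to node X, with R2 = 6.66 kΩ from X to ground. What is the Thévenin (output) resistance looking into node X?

R_th ≈ 4.48 kΩ

R1' = 12.1 + 1.55 = 13.65 kΩ (source resistance + R1).
Zeroing V_CC shorts the top of R1' to ground, so R_th = R1' ‖ R2 = 4.476 kΩ.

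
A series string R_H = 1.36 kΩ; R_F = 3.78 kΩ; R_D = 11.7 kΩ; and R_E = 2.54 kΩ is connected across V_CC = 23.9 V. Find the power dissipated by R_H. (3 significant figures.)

Series current I = V_CC/ΣR = 23.9/19.38 = 1.233 mA.
P = I²R = 1.521 × 1.36 = 2.068 mW.

P ≈ 2.07 mW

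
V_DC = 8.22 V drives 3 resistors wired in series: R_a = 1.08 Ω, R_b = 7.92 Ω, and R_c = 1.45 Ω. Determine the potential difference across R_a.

V ≈ 0.850 V

ΣR = 1.08 + 7.92 + 1.45 = 10.45 Ω.
V = V_DC · R/ΣR = 8.22 × 0.1033 = 0.8495 V.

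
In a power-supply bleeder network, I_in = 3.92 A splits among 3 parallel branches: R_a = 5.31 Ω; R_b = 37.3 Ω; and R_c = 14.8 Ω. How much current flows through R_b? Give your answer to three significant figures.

I ≈ 0.372 A

Total conductance ΣG = 1/5.31 + 1/37.3 + 1/14.8 = 0.2827 (units of 1/Ω).
R_b takes the fraction G_k/ΣG = 0.02681/0.2827 = 0.09483, so I = 3.92 × 0.09483 = 0.3717 A.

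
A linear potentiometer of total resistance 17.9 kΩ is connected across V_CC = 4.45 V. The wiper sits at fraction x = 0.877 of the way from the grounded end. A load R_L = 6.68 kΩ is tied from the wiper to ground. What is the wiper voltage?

V_out ≈ 3.03 V

Split the track: R_lower = x·R_p = 15.70 kΩ, R_upper = (1−x)·R_p = 2.202 kΩ.
R_L loads the lower segment: effective lower R = 4.686 kΩ.
V_out = 4.45 × 4.686/(2.202 + 4.686) = 3.028 V.
(Unloaded: V_out = x·V_CC = 3.90 V.)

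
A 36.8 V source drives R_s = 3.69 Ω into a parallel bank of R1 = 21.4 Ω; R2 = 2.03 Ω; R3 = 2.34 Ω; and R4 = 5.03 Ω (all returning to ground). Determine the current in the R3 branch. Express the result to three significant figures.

Parallel bank: R_p = 1/(1/21.4 + 1/2.03 + 1/2.34 + 1/5.03) = 0.8580 Ω.
V_A = 36.8 × 0.8580/4.548 = 6.942 V.
I(R3) = V_A / R3 = 6.942/2.34 = 2.967 A.

I ≈ 2.97 A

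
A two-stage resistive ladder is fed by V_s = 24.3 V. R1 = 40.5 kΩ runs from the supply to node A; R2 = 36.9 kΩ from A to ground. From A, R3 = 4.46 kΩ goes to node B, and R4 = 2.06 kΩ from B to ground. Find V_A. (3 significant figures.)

The second stage (R3 + R4 = 6.520 kΩ) loads node A in parallel with R2.
Effective lower resistance at A: R2 ‖ 6.520 = 5.541 kΩ.
So V_A = 24.3 × 0.1203 = 2.924 V.

V_A ≈ 2.92 V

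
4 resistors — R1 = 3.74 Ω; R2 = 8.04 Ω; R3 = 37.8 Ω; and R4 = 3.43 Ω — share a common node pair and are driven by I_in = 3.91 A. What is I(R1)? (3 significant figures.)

Conductances: ΣG = 1/3.74 + 1/8.04 + 1/37.8 + 1/3.43 = 0.7098 (1/Ω).
Current divider: I(R1) = I_in · G_k/ΣG = 3.91 × (0.2674/0.7098) = 3.91 × 0.3767 = 1.473 A.

I ≈ 1.47 A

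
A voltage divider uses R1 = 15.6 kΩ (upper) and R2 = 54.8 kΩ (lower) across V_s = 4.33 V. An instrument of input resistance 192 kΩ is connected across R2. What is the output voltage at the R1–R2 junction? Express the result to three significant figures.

First combine the lower leg with the load: R2 ‖ R_L = 42.63 kΩ.
Voltage divider with the loaded lower leg: V_out = 4.33 × 42.63/(15.6 + 42.63) = 4.33 × 0.7321 = 3.170 V.

V_out ≈ 3.17 V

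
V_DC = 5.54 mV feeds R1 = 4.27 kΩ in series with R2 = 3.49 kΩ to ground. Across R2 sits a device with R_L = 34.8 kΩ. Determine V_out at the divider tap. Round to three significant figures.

R2 ‖ R_L = (3.49 × 34.8)/(3.49 + 34.8) = 3.172 kΩ.
Then V_out = V_DC · R2'/(R1 + R2') = 5.54 × 3.172/7.442 = 2.361 mV.
(Unloaded it would be 2.49 mV; the load pulls it down.)

V_out ≈ 2.36 mV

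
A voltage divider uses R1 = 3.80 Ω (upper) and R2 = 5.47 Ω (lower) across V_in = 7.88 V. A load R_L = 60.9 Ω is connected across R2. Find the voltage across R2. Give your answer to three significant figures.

R2 ‖ R_L = (5.47 × 60.9)/(5.47 + 60.9) = 5.019 Ω.
Then V_out = V_in · R2'/(R1 + R2') = 7.88 × 5.019/8.819 = 4.485 V.

V_out ≈ 4.48 V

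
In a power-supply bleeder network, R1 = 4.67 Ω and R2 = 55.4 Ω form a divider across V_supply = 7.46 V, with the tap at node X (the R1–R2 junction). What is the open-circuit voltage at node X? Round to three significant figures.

V_th ≈ 6.88 V

V_th is the unloaded tap voltage: V_supply · R2/(R1+R2) = 7.46 × 0.9223 = 6.880 V.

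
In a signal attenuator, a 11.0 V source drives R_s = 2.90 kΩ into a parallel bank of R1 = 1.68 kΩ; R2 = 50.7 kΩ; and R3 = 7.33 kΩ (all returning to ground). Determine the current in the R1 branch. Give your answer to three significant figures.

I ≈ 2.06 mA

Combine the parallel branches: R_p = (1/1.68 + 1/50.7 + 1/7.33)⁻¹ = 1.331 kΩ.
Node voltage V_A = V_CC · R_p/(R_s + R_p) = 11.0 × 0.3146 = 3.460 V.
I(R1) = V_A / R1 = 3.460/1.68 = 2.060 mA.
(Check via current divider: I_total = 2.600 mA; share G_k/ΣG = 0.7922 → same result.)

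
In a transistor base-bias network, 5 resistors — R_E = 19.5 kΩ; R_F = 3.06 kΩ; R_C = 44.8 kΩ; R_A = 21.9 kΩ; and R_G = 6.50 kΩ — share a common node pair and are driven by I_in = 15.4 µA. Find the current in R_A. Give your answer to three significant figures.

I ≈ 1.17 µA

ΣG = 1/19.5 + 1/3.06 + 1/44.8 + 1/21.9 + 1/6.50 = 0.5999.
By the current-divider rule, I = I_in · G_k/ΣG = 15.4 × 0.07612 = 1.172 µA.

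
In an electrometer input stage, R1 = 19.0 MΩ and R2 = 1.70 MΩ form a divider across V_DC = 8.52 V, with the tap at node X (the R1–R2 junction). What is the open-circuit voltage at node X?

V_th ≈ 0.700 V

V_th is the unloaded tap voltage: V_DC · R2/(R1+R2) = 8.52 × 0.08213 = 0.6997 V.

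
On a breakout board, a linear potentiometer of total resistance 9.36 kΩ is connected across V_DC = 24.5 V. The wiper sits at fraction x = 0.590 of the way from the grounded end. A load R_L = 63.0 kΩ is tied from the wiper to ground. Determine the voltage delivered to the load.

Lower segment x·R_p = 5.522 kΩ; upper segment (1−x)·R_p = 3.838 kΩ.
Lower segment in parallel with the load: 5.522 ‖ 63.0 = 5.077 kΩ.
V_out = 24.5 × 5.077/(3.838 + 5.077) = 13.95 V.

V_out ≈ 14.0 V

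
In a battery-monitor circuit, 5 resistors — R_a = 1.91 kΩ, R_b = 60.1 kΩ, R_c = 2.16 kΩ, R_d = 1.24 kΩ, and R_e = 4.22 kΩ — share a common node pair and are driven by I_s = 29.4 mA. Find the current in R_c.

Conductances: ΣG = 1/1.91 + 1/60.1 + 1/2.16 + 1/1.24 + 1/4.22 = 2.047 (1/kΩ).
By the current-divider rule, I = I_s · G_k/ΣG = 29.4 × 0.2262 = 6.651 mA.

I ≈ 6.65 mA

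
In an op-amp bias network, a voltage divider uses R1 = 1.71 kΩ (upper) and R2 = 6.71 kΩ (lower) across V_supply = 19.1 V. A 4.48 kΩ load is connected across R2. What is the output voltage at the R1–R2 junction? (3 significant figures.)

The load sits in parallel with R2, giving an effective lower resistance R2' = R2·R_L/(R2+R_L) = 2.686 kΩ.
Then V_out = V_supply · R2'/(R1 + R2') = 19.1 × 2.686/4.396 = 11.67 V.

V_out ≈ 11.7 V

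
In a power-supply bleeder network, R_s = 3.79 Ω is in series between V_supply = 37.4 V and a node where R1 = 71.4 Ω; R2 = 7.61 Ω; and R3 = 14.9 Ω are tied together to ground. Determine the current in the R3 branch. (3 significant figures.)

Parallel bank: R_p = 1/(1/71.4 + 1/7.61 + 1/14.9) = 4.705 Ω.
V_A by voltage divider: V_A = 37.4 × 4.705/(3.79 + 4.705) = 20.71 V.
I(R3) = V_A / R3 = 20.71/14.9 = 1.390 A.
(Equivalently: I_total = 4.402 A, then current-divider fraction G_k/ΣG = 0.3158.)

I ≈ 1.39 A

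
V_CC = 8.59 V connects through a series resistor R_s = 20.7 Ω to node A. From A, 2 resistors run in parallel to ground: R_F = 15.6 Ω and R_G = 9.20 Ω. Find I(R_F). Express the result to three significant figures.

Combine the parallel branches: R_p = (1/15.6 + 1/9.20)⁻¹ = 5.787 Ω.
V_A = 8.59 × 5.787/26.49 = 1.877 V.
Branch current I = V_A/R_F = 1.877/15.6 = 0.1203 A.

I ≈ 0.120 A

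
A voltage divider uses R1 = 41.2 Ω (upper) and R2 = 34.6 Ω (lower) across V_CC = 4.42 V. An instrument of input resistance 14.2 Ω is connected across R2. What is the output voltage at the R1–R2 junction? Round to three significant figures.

R2 ‖ R_L = (34.6 × 14.2)/(34.6 + 14.2) = 10.07 Ω.
Then V_out = V_CC · R2'/(R1 + R2') = 4.42 × 10.07/51.27 = 0.8680 V.

V_out ≈ 0.868 V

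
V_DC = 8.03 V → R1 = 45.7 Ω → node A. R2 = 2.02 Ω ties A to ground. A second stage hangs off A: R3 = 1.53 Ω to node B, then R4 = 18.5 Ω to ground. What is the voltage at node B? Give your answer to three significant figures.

Looking into the second stage from A: R3 + R4 = 20.03 Ω appears in parallel with R2.
R2 ‖ (R3+R4) = 1.835 Ω.
So V_A = 8.03 × 0.03860 = 0.3100 V.
Stage 2 is unloaded, so V_B = V_A · R4/(R3+R4) = 0.3100 × 18.5/20.03 = 0.2863 V.

V_B ≈ 0.286 V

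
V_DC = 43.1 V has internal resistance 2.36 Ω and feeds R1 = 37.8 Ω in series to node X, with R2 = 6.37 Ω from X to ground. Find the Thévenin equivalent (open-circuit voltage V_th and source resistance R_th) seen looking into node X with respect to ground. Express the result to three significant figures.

V_th ≈ 5.90 V, R_th ≈ 5.50 Ω

R1' = 2.36 + 37.8 = 40.16 Ω (source resistance + R1).
With X open, the divider is unloaded: V_th = 43.1 × 6.37/46.53 = 5.900 V.
With V_DC suppressed (replaced by a short), R_th = R1' ‖ R2 = (40.16 × 6.37)/(40.16 + 6.37) = 5.498 Ω.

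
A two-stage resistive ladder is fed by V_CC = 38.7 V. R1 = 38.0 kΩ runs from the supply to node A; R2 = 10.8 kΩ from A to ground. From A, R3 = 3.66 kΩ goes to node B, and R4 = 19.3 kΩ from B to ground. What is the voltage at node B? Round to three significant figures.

Looking into the second stage from A: R3 + R4 = 22.96 kΩ appears in parallel with R2.
R2 ‖ (R3+R4) = 7.345 kΩ.
So V_A = 38.7 × 0.1620 = 6.269 V.
Stage 2 is unloaded, so V_B = V_A · R4/(R3+R4) = 6.269 × 19.3/22.96 = 5.269 V.

V_B ≈ 5.27 V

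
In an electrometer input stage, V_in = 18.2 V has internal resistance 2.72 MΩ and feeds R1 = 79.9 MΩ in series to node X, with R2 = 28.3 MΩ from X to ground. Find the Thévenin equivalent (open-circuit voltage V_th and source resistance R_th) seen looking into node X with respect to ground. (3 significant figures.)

V_th ≈ 4.64 V, R_th ≈ 21.1 MΩ

R1' = 2.72 + 79.9 = 82.62 MΩ (source resistance + R1).
Open-circuit (no load on X): V_th = V_in · R2/(R1' + R2) = 18.2 × 28.3/(82.62 + 28.3) = 4.644 V.
Zeroing V_in shorts the top of R1' to ground, so R_th = R1' ‖ R2 = 21.08 MΩ.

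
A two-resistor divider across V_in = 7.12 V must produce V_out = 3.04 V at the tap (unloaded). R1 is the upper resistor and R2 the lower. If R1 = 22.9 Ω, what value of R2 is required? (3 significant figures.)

V_out/V_in = R2/(R1+R2) = 0.4270.
R2 = R1 · 0.4270/(1 − 0.4270) = 17.06 Ω.

R2 ≈ 17.1 Ω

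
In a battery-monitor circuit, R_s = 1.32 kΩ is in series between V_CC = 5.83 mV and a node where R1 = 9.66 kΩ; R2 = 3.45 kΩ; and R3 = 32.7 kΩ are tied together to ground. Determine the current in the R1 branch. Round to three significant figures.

I ≈ 0.387 µA

Equivalent of the parallel group: R_p = 2.359 kΩ.
V_A = 5.83 × 2.359/3.679 = 3.738 mV.
I(R1) = V_A / R1 = 3.738/9.66 = 0.3870 µA.
(Check via current divider: I_total = 1.585 µA; share G_k/ΣG = 0.2442 → same result.)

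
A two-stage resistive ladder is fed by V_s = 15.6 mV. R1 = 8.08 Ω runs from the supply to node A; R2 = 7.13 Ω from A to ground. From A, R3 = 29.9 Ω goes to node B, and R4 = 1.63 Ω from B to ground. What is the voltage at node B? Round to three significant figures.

V_B ≈ 0.338 mV

Node A sees R2 in parallel with the series input of stage 2, R3 + R4 = 31.53 Ω.
R2 ‖ (R3+R4) = 5.815 Ω.
V_A = 15.6 × 5.815/(8.08 + 5.815) = 6.529 mV.
V_B = V_A × 0.05170 = 0.3375 mV.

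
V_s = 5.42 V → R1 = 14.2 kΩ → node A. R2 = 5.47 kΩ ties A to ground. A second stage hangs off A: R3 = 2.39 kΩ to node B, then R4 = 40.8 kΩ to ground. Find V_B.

V_B ≈ 1.30 V

Node A sees R2 in parallel with the series input of stage 2, R3 + R4 = 43.19 kΩ.
R2 ‖ (R3+R4) = 4.855 kΩ.
So V_A = 5.42 × 0.2548 = 1.381 V.
Stage 2 is unloaded, so V_B = V_A · R4/(R3+R4) = 1.381 × 40.8/43.19 = 1.305 V.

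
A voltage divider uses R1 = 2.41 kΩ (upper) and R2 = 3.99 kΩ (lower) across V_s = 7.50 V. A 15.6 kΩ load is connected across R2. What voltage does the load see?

V_out ≈ 4.27 V

R2 ‖ R_L = (3.99 × 15.6)/(3.99 + 15.6) = 3.177 kΩ.
Then V_out = V_s · R2'/(R1 + R2') = 7.50 × 3.177/5.587 = 4.265 V.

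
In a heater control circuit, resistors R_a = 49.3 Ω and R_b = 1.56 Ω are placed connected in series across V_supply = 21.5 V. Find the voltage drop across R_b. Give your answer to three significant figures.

V ≈ 0.659 V

Series total: ΣR = 49.3 + 1.56 = 50.86 Ω.
By the voltage-divider rule, V = 21.5 × 1.560/50.86 = 0.6595 V.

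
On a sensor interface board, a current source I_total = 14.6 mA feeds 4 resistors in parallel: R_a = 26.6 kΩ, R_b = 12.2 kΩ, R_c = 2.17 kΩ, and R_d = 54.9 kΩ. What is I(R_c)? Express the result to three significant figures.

I ≈ 11.2 mA

Total conductance ΣG = 1/26.6 + 1/12.2 + 1/2.17 + 1/54.9 = 0.5986 (units of 1/kΩ).
Current divider: I(R_c) = I_total · G_k/ΣG = 14.6 × (0.4608/0.5986) = 14.6 × 0.7698 = 11.24 mA.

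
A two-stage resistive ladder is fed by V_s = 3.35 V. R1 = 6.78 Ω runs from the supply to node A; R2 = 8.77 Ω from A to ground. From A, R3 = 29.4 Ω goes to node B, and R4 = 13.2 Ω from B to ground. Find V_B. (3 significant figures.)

Looking into the second stage from A: R3 + R4 = 42.60 Ω appears in parallel with R2.
Effective lower resistance at A: R2 ‖ 42.60 = 7.273 Ω.
So V_A = 3.35 × 0.5175 = 1.734 V.
V_B = V_A × 0.3099 = 0.5372 V.

V_B ≈ 0.537 V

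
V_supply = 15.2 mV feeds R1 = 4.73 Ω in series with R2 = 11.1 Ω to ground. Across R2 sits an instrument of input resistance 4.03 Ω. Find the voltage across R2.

First combine the lower leg with the load: R2 ‖ R_L = 2.957 Ω.
Voltage divider with the loaded lower leg: V_out = 15.2 × 2.957/(4.73 + 2.957) = 15.2 × 0.3846 = 5.847 mV.

V_out ≈ 5.85 mV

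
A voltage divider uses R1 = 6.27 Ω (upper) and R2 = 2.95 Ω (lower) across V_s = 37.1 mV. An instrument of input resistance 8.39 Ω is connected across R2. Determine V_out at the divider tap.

R2 ‖ R_L = (2.95 × 8.39)/(2.95 + 8.39) = 2.183 Ω.
Voltage divider with the loaded lower leg: V_out = 37.1 × 2.183/(6.27 + 2.183) = 37.1 × 0.2582 = 9.580 mV.

V_out ≈ 9.58 mV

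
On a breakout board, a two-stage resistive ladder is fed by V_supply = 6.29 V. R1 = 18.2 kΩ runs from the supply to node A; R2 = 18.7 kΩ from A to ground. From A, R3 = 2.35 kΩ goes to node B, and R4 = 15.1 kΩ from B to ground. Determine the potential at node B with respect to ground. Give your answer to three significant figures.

Node A sees R2 in parallel with the series input of stage 2, R3 + R4 = 17.45 kΩ.
Effective lower resistance at A: R2 ‖ 17.45 = 9.027 kΩ.
So V_A = 6.29 × 0.3315 = 2.085 V.
V_B = V_A × 0.8653 = 1.805 V.

V_B ≈ 1.80 V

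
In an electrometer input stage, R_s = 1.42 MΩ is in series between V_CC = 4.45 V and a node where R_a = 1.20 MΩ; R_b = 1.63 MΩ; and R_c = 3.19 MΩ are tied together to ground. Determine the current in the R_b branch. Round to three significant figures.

I ≈ 0.780 µA

Equivalent of the parallel group: R_p = 0.5681 MΩ.
V_A by voltage divider: V_A = 4.45 × 0.5681/(1.42 + 0.5681) = 1.272 V.
I(R_b) = V_A / R_b = 1.272/1.63 = 0.7801 µA.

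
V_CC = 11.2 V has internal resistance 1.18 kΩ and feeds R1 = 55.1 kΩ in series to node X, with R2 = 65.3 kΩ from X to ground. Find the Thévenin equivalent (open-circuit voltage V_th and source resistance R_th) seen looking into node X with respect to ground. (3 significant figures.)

R1' = 1.18 + 55.1 = 56.28 kΩ (source resistance + R1).
Open-circuit (no load on X): V_th = V_CC · R2/(R1' + R2) = 11.2 × 65.3/(56.28 + 65.3) = 6.015 V.
Zeroing V_CC shorts the top of R1' to ground, so R_th = R1' ‖ R2 = 30.23 kΩ.

V_th ≈ 6.02 V, R_th ≈ 30.2 kΩ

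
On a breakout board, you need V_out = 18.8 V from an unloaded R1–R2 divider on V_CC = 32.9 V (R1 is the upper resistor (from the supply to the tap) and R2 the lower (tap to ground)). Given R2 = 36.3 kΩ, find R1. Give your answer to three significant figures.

V_out/V_CC = R2/(R1+R2) = 0.5714.
R1 = R2·(1/k − 1) = 36.3 × 0.7500 = 27.22 kΩ.

R1 ≈ 27.2 kΩ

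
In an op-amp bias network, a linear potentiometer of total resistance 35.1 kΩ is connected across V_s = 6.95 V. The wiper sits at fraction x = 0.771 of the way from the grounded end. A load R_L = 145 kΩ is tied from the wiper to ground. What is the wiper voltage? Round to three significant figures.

The pot divides into 8.038 kΩ above the wiper and 27.06 kΩ below.
Lower segment in parallel with the load: 27.06 ‖ 145 = 22.81 kΩ.
V_out = 6.95 × 22.81/(8.038 + 22.81) = 5.139 V.
(Unloaded: V_out = x·V_s = 5.36 V.)

V_out ≈ 5.14 V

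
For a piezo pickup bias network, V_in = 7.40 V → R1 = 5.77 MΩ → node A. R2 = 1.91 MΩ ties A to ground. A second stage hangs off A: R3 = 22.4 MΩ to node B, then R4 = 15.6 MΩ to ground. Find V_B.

Looking into the second stage from A: R3 + R4 = 38.00 MΩ appears in parallel with R2.
R2 ‖ (R3+R4) = 1.819 MΩ.
So V_A = 7.40 × 0.2396 = 1.773 V.
Stage 2 is unloaded, so V_B = V_A · R4/(R3+R4) = 1.773 × 15.6/38.00 = 0.7280 V.

V_B ≈ 0.728 V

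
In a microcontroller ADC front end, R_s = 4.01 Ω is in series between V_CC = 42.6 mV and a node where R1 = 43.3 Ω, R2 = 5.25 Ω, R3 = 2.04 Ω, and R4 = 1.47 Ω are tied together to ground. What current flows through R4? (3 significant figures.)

I ≈ 4.42 mA

Parallel bank: R_p = 1/(1/43.3 + 1/5.25 + 1/2.04 + 1/1.47) = 0.7225 Ω.
Node voltage V_A = V_CC · R_p/(R_s + R_p) = 42.6 × 0.1527 = 6.504 mV.
I(R4) = V_A / R4 = 6.504/1.47 = 4.424 mA.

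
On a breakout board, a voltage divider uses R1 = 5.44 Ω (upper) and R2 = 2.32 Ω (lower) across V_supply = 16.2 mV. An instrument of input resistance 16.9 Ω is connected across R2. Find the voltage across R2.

V_out ≈ 4.42 mV

The load sits in parallel with R2, giving an effective lower resistance R2' = R2·R_L/(R2+R_L) = 2.040 Ω.
Then V_out = V_supply · R2'/(R1 + R2') = 16.2 × 2.040/7.480 = 4.418 mV.
(Unloaded it would be 4.84 mV; the load pulls it down.)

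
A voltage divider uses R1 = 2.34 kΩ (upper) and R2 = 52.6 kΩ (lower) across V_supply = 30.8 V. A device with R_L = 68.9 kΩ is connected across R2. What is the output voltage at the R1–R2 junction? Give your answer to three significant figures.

First combine the lower leg with the load: R2 ‖ R_L = 29.83 kΩ.
Now apply the divider: V_out = 30.8 × 0.9273 = 28.56 V.
(Unloaded it would be 29.5 V; the load pulls it down.)

V_out ≈ 28.6 V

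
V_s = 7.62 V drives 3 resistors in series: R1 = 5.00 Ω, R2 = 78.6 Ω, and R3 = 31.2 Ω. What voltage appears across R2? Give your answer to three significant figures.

V ≈ 5.22 V

Series total: ΣR = 5.00 + 78.6 + 31.2 = 114.8 Ω.
V = V_s · R/ΣR = 7.62 × 0.6847 = 5.217 V.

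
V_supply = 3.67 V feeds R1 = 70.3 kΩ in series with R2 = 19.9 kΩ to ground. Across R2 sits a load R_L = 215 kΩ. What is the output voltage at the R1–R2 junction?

First combine the lower leg with the load: R2 ‖ R_L = 18.21 kΩ.
Voltage divider with the loaded lower leg: V_out = 3.67 × 18.21/(70.3 + 18.21) = 3.67 × 0.2058 = 0.7552 V.
(Unloaded it would be 0.810 V; the load pulls it down.)

V_out ≈ 0.755 V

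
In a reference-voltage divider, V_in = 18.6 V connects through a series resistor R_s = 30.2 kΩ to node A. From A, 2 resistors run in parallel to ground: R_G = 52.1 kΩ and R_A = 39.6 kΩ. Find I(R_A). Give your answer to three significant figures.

I ≈ 0.201 mA

Parallel bank: R_p = 1/(1/52.1 + 1/39.6) = 22.50 kΩ.
Node voltage V_A = V_in · R_p/(R_s + R_p) = 18.6 × 0.4269 = 7.941 V.
Branch current I = V_A/R_A = 7.941/39.6 = 0.2005 mA.
(Check via current divider: I_total = 0.3529 mA; share G_k/ΣG = 0.5682 → same result.)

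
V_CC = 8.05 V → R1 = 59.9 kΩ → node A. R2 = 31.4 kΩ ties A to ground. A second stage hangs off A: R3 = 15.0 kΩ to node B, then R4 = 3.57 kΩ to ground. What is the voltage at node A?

Looking into the second stage from A: R3 + R4 = 18.57 kΩ appears in parallel with R2.
R2 ‖ (R3+R4) = 11.67 kΩ.
V_A = 8.05 × 11.67/(59.9 + 11.67) = 1.313 V.

V_A ≈ 1.31 V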